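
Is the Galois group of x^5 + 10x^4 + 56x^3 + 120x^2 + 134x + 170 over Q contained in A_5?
The polynomial is irreducible of degree 5 over Q. Its discriminant is 14481115570000, which is not a perfect square. A Galois group lies in the alternating group exactly when the discriminant is a square in Q, so the Galois group (S_5) is not contained in A_5.

No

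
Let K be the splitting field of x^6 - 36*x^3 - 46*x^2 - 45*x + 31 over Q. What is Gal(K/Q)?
S_6, the symmetric group on 6 letters

The polynomial f is an irreducible sextic over Q, so G = Gal(f/Q) is one of the 16 transitive subgroups 6T1, ..., 6T16 of S_6. The discriminant of f is 1819237778456309, which is not a perfect square, so G is not contained in A_6. The transitive groups of degree 6 not contained in A_6 are: C_6 (6T1, order 6), S_3 (6T2, order 6), D_6 (6T3, order 12), C_3 x S_3 (6T5, order 18), A_4 x C_2 (6T6, order 24), S_4 (6T8, order 24), S_3 x S_3 (6T9, order 36), S_4 x C_2 (6T11, order 48), (S_3 x S_3) : C_2 (6T13, order 72), PGL(2,5) (6T14, order 120), S_6 (6T16, order 720). By Dedekind's theorem, for a prime p not dividing disc(f) the degrees of the irreducible factors of f mod p form the cycle type of an element of G. Factoring f modulo the 4 such primes p <= 7, each new pattern first appears at: mod 2: f = (x^6 + x + 1), pattern 6; mod 5: f = (x + 4)(x^5 + x^4 + x^3 + 4x + 4), pattern 5+1; mod 7: f = (x^2 + 2x + 3)(x^4 + 5x^3 + x^2 + 3x + 1), pattern 4+2. No other pattern occurs in this range, so the set of observed cycle types is {6, 5+1, 4+2}. Among the candidates above, the only group containing elements of all these cycle types is S_6 (6T16); every other candidate lacks at least one of them. Hence G = S_6 (6T16), of order 720.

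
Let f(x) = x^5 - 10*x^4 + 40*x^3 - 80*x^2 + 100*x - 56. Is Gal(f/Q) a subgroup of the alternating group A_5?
Yes

The polynomial is irreducible of degree 5 over Q. Its discriminant is 1024000000 = 32000^2, a perfect square. A Galois group lies in the alternating group exactly when the discriminant is a square in Q, so the Galois group (A_5) is contained in A_5.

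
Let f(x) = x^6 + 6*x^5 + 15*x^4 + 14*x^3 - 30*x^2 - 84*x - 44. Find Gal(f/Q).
The polynomial f is an irreducible sextic over Q, so G = Gal(f/Q) is one of the 16 transitive subgroups 6T1, ..., 6T16 of S_6. The discriminant of f is 304930925568, which is not a perfect square, so G is not contained in A_6. The transitive groups of degree 6 not contained in A_6 are: C_6 (6T1, order 6), S_3 (6T2, order 6), D_6 (6T3, order 12), C_3 x S_3 (6T5, order 18), A_4 x C_2 (6T6, order 24), S_4 (6T8, order 24), S_3 x S_3 (6T9, order 36), S_4 x C_2 (6T11, order 48), (S_3 x S_3) : C_2 (6T13, order 72), PGL(2,5) (6T14, order 120), S_6 (6T16, order 720). By Dedekind's theorem, for a prime p not dividing disc(f) the degrees of the irreducible factors of f mod p form the cycle type of an element of G. Factoring f modulo the 79 such primes p <= 421 (skipping 2, 3, 41, which divide the discriminant), each new pattern first appears at: mod 5: f = (x^2 + x + 1)(x^2 + 2x + 4)(x^2 + 3x + 4), pattern 2+2+2; mod 7: f = (x^6 + 6x^5 + x^4 + 5x^2 + 5), pattern 6; mod 11: f = (x)(x + 6)(x^2 + 3x + 10)(x^2 + 8x + 3), pattern 2+2+1+1; mod 13: f = (x^3 + 3x^2 + 2x + 1)(x^3 + 3x^2 + 4x + 8), pattern 3+3; mod 61: f = (x + 22)(x + 31)(x + 38)(x + 43)(x + 56)(x + 60), pattern 1+1+1+1+1+1. No other pattern occurs in this range, so the set of observed cycle types is {2+2+2, 6, 2+2+1+1, 3+3, 1+1+1+1+1+1}. The candidates containing elements of all these cycle types are D_6 (6T3) of order 12, A_4 x C_2 (6T6) of order 24, S_3 x S_3 (6T9) of order 36, S_4 x C_2 (6T11) of order 48, (S_3 x S_3) : C_2 (6T13) of order 72, PGL(2,5) (6T14) of order 120, S_6 (6T16) of order 720; the others are excluded. The observed types are precisely the cycle types that occur in D_6 (6T3). Each of the other remaining candidates has further cycle types, and by the Chebotarev density theorem the matching factorization patterns would occur for a proportion of primes equal to their share of the group: A_4 x C_2 (6T6) additionally contains elements of type 2+1+1+1+1 (3 of its 24 elements, about 12% of primes); S_3 x S_3 (6T9) additionally contains elements of type 3+1+1+1 (4 of its 36 elements, about 11% of primes); S_4 x C_2 (6T11) additionally contains elements of type 4+2, 4+1+1, 2+1+1+1+1 (15 of its 48 elements, about 31% of primes); (S_3 x S_3) : C_2 (6T13) additionally contains elements of type 4+2, 3+2+1, 3+1+1+1, 2+1+1+1+1 (40 of its 72 elements, about 56% of primes); PGL(2,5) (6T14) additionally contains elements of type 5+1, 4+1+1 (54 of its 120 elements, about 45% of primes); S_6 (6T16) additionally contains elements of type 5+1, 4+2, 4+1+1, 3+2+1, 3+1+1+1, 2+1+1+1+1 (499 of its 720 elements, about 69% of primes). None of the 79 primes tested shows any such pattern (for each of these groups the chance of that is below 10^-4), which rules them out. Hence G = D_6 (6T3), of order 12.

D_6, the dihedral group of order 12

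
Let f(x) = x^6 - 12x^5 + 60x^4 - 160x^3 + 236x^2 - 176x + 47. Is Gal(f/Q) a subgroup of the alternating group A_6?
The polynomial is irreducible of degree 6 over Q. Its discriminant is 3356224 = 1832^2, a perfect square. A Galois group lies in the alternating group exactly when the discriminant is a square in Q, so the Galois group (S_4) is contained in A_6.

Yes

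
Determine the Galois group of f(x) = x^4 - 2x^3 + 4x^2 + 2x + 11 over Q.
The polynomial is an irreducible quartic over Q and its discriminant is 512000, which is not a perfect square, so the Galois group is not contained in A_4. The resolvent cubic y^3 - 4*y^2 - 48*y + 128 has exactly one rational root, so the Galois group is C_4 or D_4. The quartic becomes reducible over Q(sqrt(disc)), so the group is C_4.

C_4, the cyclic group of order 4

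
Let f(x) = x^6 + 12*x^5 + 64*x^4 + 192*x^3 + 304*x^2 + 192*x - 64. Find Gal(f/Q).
The polynomial f is an irreducible sextic over Q, so G = Gal(f/Q) is one of the 16 transitive subgroups 6T1, ..., 6T16 of S_6. The discriminant of f is 164995463643136 = 12845056^2, a perfect square, so G is contained in A_6. The transitive groups of degree 6 contained in A_6 are: A_4 (6T4, order 12), S_4 (6T7, order 24), (C_3 x C_3) : C_4 (6T10, order 36), PSL(2,5) (6T12, order 60), A_6 (6T15, order 360). By Dedekind's theorem, for a prime p not dividing disc(f) the degrees of the irreducible factors of f mod p form the cycle type of an element of G. Factoring f modulo the 33 such primes p <= 149 (skipping 2, 7, which divide the discriminant), each new pattern first appears at: mod 3: f = (x^3 + 2x + 1)(x^3 + 2x + 2), pattern 3+3; mod 13: f = (x + 1)(x + 3)(x^2 + 4x + 2)(x^2 + 4x + 11), pattern 2+2+1+1. No other pattern occurs in this range, so the set of observed cycle types is {3+3, 2+2+1+1}. The candidates containing elements of all these cycle types are A_4 (6T4) of order 12, S_4 (6T7) of order 24, (C_3 x C_3) : C_4 (6T10) of order 36, PSL(2,5) (6T12) of order 60, A_6 (6T15) of order 360; the others are excluded. The observed types are precisely the cycle types that occur in A_4 (6T4) (apart from the identity). Each of the other remaining candidates has further cycle types, and by the Chebotarev density theorem the matching factorization patterns would occur for a proportion of primes equal to their share of the group: S_4 (6T7) additionally contains elements of type 4+2 (6 of its 24 elements, about 25% of primes); (C_3 x C_3) : C_4 (6T10) additionally contains elements of type 4+2, 3+1+1+1 (22 of its 36 elements, about 61% of primes); PSL(2,5) (6T12) additionally contains elements of type 5+1 (24 of its 60 elements, about 40% of primes); A_6 (6T15) additionally contains elements of type 5+1, 4+2, 3+1+1+1 (274 of its 360 elements, about 76% of primes). None of the 33 primes tested shows any such pattern (for each of these groups the chance of that is below 10^-4), which rules them out. Hence G = A_4 (6T4), of order 12.

A_4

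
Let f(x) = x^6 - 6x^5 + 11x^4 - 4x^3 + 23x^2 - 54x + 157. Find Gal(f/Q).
The polynomial f is an irreducible sextic over Q, so G = Gal(f/Q) is one of the 16 transitive subgroups 6T1, ..., 6T16 of S_6. The discriminant of f is -5497558138880000, which is not a perfect square, so G is not contained in A_6. The transitive groups of degree 6 not contained in A_6 are: C_6 (6T1, order 6), S_3 (6T2, order 6), D_6 (6T3, order 12), C_3 x S_3 (6T5, order 18), A_4 x C_2 (6T6, order 24), S_4 (6T8, order 24), S_3 x S_3 (6T9, order 36), S_4 x C_2 (6T11, order 48), (S_3 x S_3) : C_2 (6T13, order 72), PGL(2,5) (6T14, order 120), S_6 (6T16, order 720). By Dedekind's theorem, for a prime p not dividing disc(f) the degrees of the irreducible factors of f mod p form the cycle type of an element of G. Factoring f modulo the 22 such primes p <= 89 (skipping 2, 5, which divide the discriminant), each new pattern first appears at: mod 3: f = (x^3 + x^2 + x + 2)(x^3 + 2x^2 + 2x + 2), pattern 3+3; mod 7: f = (x^2 + 2)(x^2 + 3x + 6)(x^2 + 5x + 2), pattern 2+2+2; mod 13: f = (x + 4)(x + 7)(x^4 + 9x^3 + x^2 + 6x + 7), pattern 4+1+1; mod 43: f = (x + 18)(x + 23)(x^2 + 41x + 17)(x^2 + 41x + 41), pattern 2+2+1+1. No other pattern occurs in this range, so the set of observed cycle types is {3+3, 2+2+2, 4+1+1, 2+2+1+1}. The candidates containing elements of all these cycle types are S_4 (6T8) of order 24, S_4 x C_2 (6T11) of order 48, PGL(2,5) (6T14) of order 120, S_6 (6T16) of order 720; the others are excluded. The observed types are precisely the cycle types that occur in S_4 (6T8) (apart from the identity). Each of the other remaining candidates has further cycle types, and by the Chebotarev density theorem the matching factorization patterns would occur for a proportion of primes equal to their share of the group: S_4 x C_2 (6T11) additionally contains elements of type 6, 4+2, 2+1+1+1+1 (17 of its 48 elements, about 35% of primes); PGL(2,5) (6T14) additionally contains elements of type 6, 5+1 (44 of its 120 elements, about 37% of primes); S_6 (6T16) additionally contains elements of type 6, 5+1, 4+2, 3+2+1, 3+1+1+1, 2+1+1+1+1 (529 of its 720 elements, about 73% of primes). None of the 22 primes tested shows any such pattern (for each of these groups the chance of that is below 10^-4), which rules them out. Hence G = S_4 (6T8), of order 24.

S_4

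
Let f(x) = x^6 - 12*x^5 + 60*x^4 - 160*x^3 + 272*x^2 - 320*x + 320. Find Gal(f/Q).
6T11: S_4 x C_2

The polynomial f is an irreducible sextic over Q, so G = Gal(f/Q) is one of the 16 transitive subgroups 6T1, ..., 6T16 of S_6. The discriminant of f is -2693803488051200, which is not a perfect square, so G is not contained in A_6. The transitive groups of degree 6 not contained in A_6 are: C_6 (6T1, order 6), S_3 (6T2, order 6), D_6 (6T3, order 12), C_3 x S_3 (6T5, order 18), A_4 x C_2 (6T6, order 24), S_4 (6T8, order 24), S_3 x S_3 (6T9, order 36), S_4 x C_2 (6T11, order 48), (S_3 x S_3) : C_2 (6T13, order 72), PGL(2,5) (6T14, order 120), S_6 (6T16, order 720). By Dedekind's theorem, for a prime p not dividing disc(f) the degrees of the irreducible factors of f mod p form the cycle type of an element of G. Factoring f modulo the 17 such primes p <= 71 (skipping 2, 5, 7, which divide the discriminant), each new pattern first appears at: mod 3: f = (x^3 + x^2 + x + 2)(x^3 + 2x^2 + 1), pattern 3+3; mod 13: f = (x^6 + x^5 + 8x^4 + 9x^3 + 12x^2 + 5x + 8), pattern 6; mod 19: f = (x^2 + 15x + 5)(x^4 + 11x^3 + 4x^2 + 10x + 7), pattern 4+2; mod 23: f = (x + 20)(x + 22)(x^4 + 15x^3 + 2x^2 + 10x + 7), pattern 4+1+1; mod 53: f = (x^2 + 18x + 6)(x^2 + 27x + 41)(x^2 + 49x + 25), pattern 2+2+2; mod 59: f = (x + 6)(x + 49)(x^2 + 6x + 7)(x^2 + 45x + 47), pattern 2+2+1+1; mod 71: f = (x + 14)(x + 20)(x + 47)(x + 53)(x^2 + 67x + 34), pattern 2+1+1+1+1. No other pattern occurs in this range, so the set of observed cycle types is {3+3, 6, 4+2, 4+1+1, 2+2+2, 2+2+1+1, 2+1+1+1+1}. The candidates containing elements of all these cycle types are S_4 x C_2 (6T11) of order 48, S_6 (6T16) of order 720; the others are excluded. The observed types are precisely the cycle types that occur in S_4 x C_2 (6T11) (apart from the identity). Each of the other remaining candidates has further cycle types, and by the Chebotarev density theorem the matching factorization patterns would occur for a proportion of primes equal to their share of the group: S_6 (6T16) additionally contains elements of type 5+1, 3+2+1, 3+1+1+1 (304 of its 720 elements, about 42% of primes). None of the 17 primes tested shows any such pattern (for each of these groups the chance of that is below 10^-4), which rules them out. Hence G = S_4 x C_2 (6T11), of order 48.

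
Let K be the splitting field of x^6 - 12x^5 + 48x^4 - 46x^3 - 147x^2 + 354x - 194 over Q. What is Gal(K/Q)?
D_6 (also written D6)

The polynomial f is an irreducible sextic over Q, so G = Gal(f/Q) is one of the 16 transitive subgroups 6T1, ..., 6T16 of S_6. The discriminant of f is 48393096192, which is not a perfect square, so G is not contained in A_6. The transitive groups of degree 6 not contained in A_6 are: C_6 (6T1, order 6), S_3 (6T2, order 6), D_6 (6T3, order 12), C_3 x S_3 (6T5, order 18), A_4 x C_2 (6T6, order 24), S_4 (6T8, order 24), S_3 x S_3 (6T9, order 36), S_4 x C_2 (6T11, order 48), (S_3 x S_3) : C_2 (6T13, order 72), PGL(2,5) (6T14, order 120), S_6 (6T16, order 720). By Dedekind's theorem, for a prime p not dividing disc(f) the degrees of the irreducible factors of f mod p form the cycle type of an element of G. Factoring f modulo the 79 such primes p <= 421 (skipping 2, 3, 7, which divide the discriminant), each new pattern first appears at: mod 5: f = (x^6 + 3x^5 + 3x^4 + 4x^3 + 3x^2 + 4x + 1), pattern 6; mod 11: f = (x + 4)(x + 7)(x^2 + x + 6)(x^2 + 9x + 5), pattern 2+2+1+1; mod 13: f = (x^3 + 7x^2 + 5x + 8)(x^3 + 7x^2 + 7x + 5), pattern 3+3; mod 19: f = (x^2 + 5x + 18)(x^2 + 7x + 14)(x^2 + 14x + 3), pattern 2+2+2; mod 97: f = (x)(x + 16)(x + 20)(x + 22)(x + 49)(x + 75), pattern 1+1+1+1+1+1. No other pattern occurs in this range, so the set of observed cycle types is {6, 2+2+1+1, 3+3, 2+2+2, 1+1+1+1+1+1}. The candidates containing elements of all these cycle types are D_6 (6T3) of order 12, A_4 x C_2 (6T6) of order 24, S_3 x S_3 (6T9) of order 36, S_4 x C_2 (6T11) of order 48, (S_3 x S_3) : C_2 (6T13) of order 72, PGL(2,5) (6T14) of order 120, S_6 (6T16) of order 720; the others are excluded. The observed types are precisely the cycle types that occur in D_6 (6T3). Each of the other remaining candidates has further cycle types, and by the Chebotarev density theorem the matching factorization patterns would occur for a proportion of primes equal to their share of the group: A_4 x C_2 (6T6) additionally contains elements of type 2+1+1+1+1 (3 of its 24 elements, about 12% of primes); S_3 x S_3 (6T9) additionally contains elements of type 3+1+1+1 (4 of its 36 elements, about 11% of primes); S_4 x C_2 (6T11) additionally contains elements of type 4+2, 4+1+1, 2+1+1+1+1 (15 of its 48 elements, about 31% of primes); (S_3 x S_3) : C_2 (6T13) additionally contains elements of type 4+2, 3+2+1, 3+1+1+1, 2+1+1+1+1 (40 of its 72 elements, about 56% of primes); PGL(2,5) (6T14) additionally contains elements of type 5+1, 4+1+1 (54 of its 120 elements, about 45% of primes); S_6 (6T16) additionally contains elements of type 5+1, 4+2, 4+1+1, 3+2+1, 3+1+1+1, 2+1+1+1+1 (499 of its 720 elements, about 69% of primes). None of the 79 primes tested shows any such pattern (for each of these groups the chance of that is below 10^-4), which rules them out. Hence G = D_6 (6T3), of order 12.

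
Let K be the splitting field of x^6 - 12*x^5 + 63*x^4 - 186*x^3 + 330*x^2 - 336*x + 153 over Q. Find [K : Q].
120

The degree of the splitting field over Q equals the order of the Galois group, so first determine the group. The polynomial f is an irreducible sextic over Q, so G = Gal(f/Q) is one of the 16 transitive subgroups 6T1, ..., 6T16 of S_6. The discriminant of f is -16003008, which is not a perfect square, so G is not contained in A_6. The transitive groups of degree 6 not contained in A_6 are: C_6 (6T1, order 6), S_3 (6T2, order 6), D_6 (6T3, order 12), C_3 x S_3 (6T5, order 18), A_4 x C_2 (6T6, order 24), S_4 (6T8, order 24), S_3 x S_3 (6T9, order 36), S_4 x C_2 (6T11, order 48), (S_3 x S_3) : C_2 (6T13, order 72), PGL(2,5) (6T14, order 120), S_6 (6T16, order 720). By Dedekind's theorem, for a prime p not dividing disc(f) the degrees of the irreducible factors of f mod p form the cycle type of an element of G. Factoring f modulo the 21 such primes p <= 89 (skipping 2, 3, 7, which divide the discriminant), each new pattern first appears at: mod 5: f = (x^6 + 3x^5 + 3x^4 + 4x^3 + 4x + 3), pattern 6; mod 11: f = (x + 7)(x^5 + 3x^4 + 9x^3 + 4x^2 + 5x + 3), pattern 5+1; mod 13: f = (x + 3)(x + 12)(x^4 + 12x^3 + 3x^2 + 1), pattern 4+1+1; mod 23: f = (x + 1)(x + 5)(x^2 + x + 19)(x^2 + 4x + 5), pattern 2+2+1+1; mod 43: f = (x^3 + 13x^2 + x + 3)(x^3 + 18x^2 + 8), pattern 3+3; mod 61: f = (x^2 + 28x + 34)(x^2 + 39x + 52)(x^2 + 43x + 30), pattern 2+2+2. No other pattern occurs in this range, so the set of observed cycle types is {6, 5+1, 4+1+1, 2+2+1+1, 3+3, 2+2+2}. The candidates containing elements of all these cycle types are PGL(2,5) (6T14) of order 120, S_6 (6T16) of order 720; the others are excluded. The observed types are precisely the cycle types that occur in PGL(2,5) (6T14) (apart from the identity). Each of the other remaining candidates has further cycle types, and by the Chebotarev density theorem the matching factorization patterns would occur for a proportion of primes equal to their share of the group: S_6 (6T16) additionally contains elements of type 4+2, 3+2+1, 3+1+1+1, 2+1+1+1+1 (265 of its 720 elements, about 37% of primes). None of the 21 primes tested shows any such pattern (for each of these groups the chance of that is below 10^-4), which rules them out. Hence G = PGL(2,5) (6T14), of order 120. The Galois group PGL(2,5) (6T14) has order 120, so the splitting field has degree 120 over Q.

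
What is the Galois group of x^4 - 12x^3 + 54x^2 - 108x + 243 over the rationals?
D_4 (order 8)

The polynomial is an irreducible quartic over Q and its discriminant is 1088391168, which is not a perfect square, so the Galois group is not contained in A_4. The resolvent cubic y^3 - 54*y^2 + 324*y + 5832 has exactly one rational root, so the Galois group is C_4 or D_4. The quartic remains irreducible over Q(sqrt(disc)), so the group is D_4.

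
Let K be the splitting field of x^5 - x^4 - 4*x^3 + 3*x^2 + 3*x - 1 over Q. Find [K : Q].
The degree of the splitting field over Q equals the order of the Galois group, so first determine the group. The polynomial f is an irreducible quintic over Q, so G = Gal(f/Q) is a transitive subgroup of S_5: one of C_5 (5T1, order 5), D_5 (5T2, order 10), F_20 (5T3, order 20), A_5 (5T4, order 60) or S_5 (5T5, order 120). The discriminant of f is 14641 = 121^2, a perfect square, so G is contained in A_5. The transitive groups of degree 5 contained in A_5 are: C_5 (5T1, order 5), D_5 (5T2, order 10), A_5 (5T4, order 60). By Dedekind's theorem, for a prime p not dividing disc(f) the degrees of the irreducible factors of f mod p form the cycle type of an element of G. Factoring f modulo the 14 such primes p <= 47 (skipping 11, which divides the discriminant), each new pattern first appears at: mod 2: f = (x^5 + x^4 + x^2 + x + 1), pattern 5; mod 23: f = (x + 4)(x + 6)(x + 10)(x + 11)(x + 14), pattern 1+1+1+1+1. No other pattern occurs in this range, so the set of observed cycle types is {5, 1+1+1+1+1}. The candidates containing elements of all these cycle types are C_5 (5T1) of order 5, D_5 (5T2) of order 10, A_5 (5T4) of order 60; the others are excluded. The observed types are precisely the cycle types that occur in C_5 (5T1). Each of the other remaining candidates has further cycle types, and by the Chebotarev density theorem the matching factorization patterns would occur for a proportion of primes equal to their share of the group: D_5 (5T2) additionally contains elements of type 2+2+1 (5 of its 10 elements, about 50% of primes); A_5 (5T4) additionally contains elements of type 3+1+1, 2+2+1 (35 of its 60 elements, about 58% of primes). None of the 14 primes tested shows any such pattern (for each of these groups the chance of that is below 10^-4), which rules them out. Hence G = C_5 (5T1), of order 5. The Galois group C_5 (5T1) has order 5, so the splitting field has degree 5 over Q.

5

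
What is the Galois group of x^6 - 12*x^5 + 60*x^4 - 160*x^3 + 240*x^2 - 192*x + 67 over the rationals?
The polynomial f is an irreducible sextic over Q, so G = Gal(f/Q) is one of the 16 transitive subgroups 6T1, ..., 6T16 of S_6. The discriminant of f is -11337408, which is not a perfect square, so G is not contained in A_6. The transitive groups of degree 6 not contained in A_6 are: C_6 (6T1, order 6), S_3 (6T2, order 6), D_6 (6T3, order 12), C_3 x S_3 (6T5, order 18), A_4 x C_2 (6T6, order 24), S_4 (6T8, order 24), S_3 x S_3 (6T9, order 36), S_4 x C_2 (6T11, order 48), (S_3 x S_3) : C_2 (6T13, order 72), PGL(2,5) (6T14, order 120), S_6 (6T16, order 720). By Dedekind's theorem, for a prime p not dividing disc(f) the degrees of the irreducible factors of f mod p form the cycle type of an element of G. Factoring f modulo the 23 such primes p <= 97 (skipping 2, 3, which divide the discriminant), each new pattern first appears at: mod 5: f = (x^2 + 3)(x^2 + x + 1)(x^2 + 2x + 4), pattern 2+2+2; mod 7: f = (x^3 + x^2 + 5x + 1)(x^3 + x^2 + 5x + 4), pattern 3+3; mod 61: f = (x + 1)(x + 17)(x + 20)(x + 37)(x + 40)(x + 56), pattern 1+1+1+1+1+1. No other pattern occurs in this range, so the set of observed cycle types is {2+2+2, 3+3, 1+1+1+1+1+1}. The candidates containing elements of all these cycle types are C_6 (6T1) of order 6, S_3 (6T2) of order 6, D_6 (6T3) of order 12, C_3 x S_3 (6T5) of order 18, A_4 x C_2 (6T6) of order 24, S_4 (6T8) of order 24, S_3 x S_3 (6T9) of order 36, S_4 x C_2 (6T11) of order 48, (S_3 x S_3) : C_2 (6T13) of order 72, PGL(2,5) (6T14) of order 120, S_6 (6T16) of order 720; the others are excluded. The observed types are precisely the cycle types that occur in S_3 (6T2). Each of the other remaining candidates has further cycle types, and by the Chebotarev density theorem the matching factorization patterns would occur for a proportion of primes equal to their share of the group: C_6 (6T1) additionally contains elements of type 6 (2 of its 6 elements, about 33% of primes); D_6 (6T3) additionally contains elements of type 6, 2+2+1+1 (5 of its 12 elements, about 42% of primes); C_3 x S_3 (6T5) additionally contains elements of type 6, 3+1+1+1 (10 of its 18 elements, about 56% of primes); A_4 x C_2 (6T6) additionally contains elements of type 6, 2+2+1+1, 2+1+1+1+1 (14 of its 24 elements, about 58% of primes); S_4 (6T8) additionally contains elements of type 4+1+1, 2+2+1+1 (9 of its 24 elements, about 38% of primes); S_3 x S_3 (6T9) additionally contains elements of type 6, 3+1+1+1, 2+2+1+1 (25 of its 36 elements, about 69% of primes); S_4 x C_2 (6T11) additionally contains elements of type 6, 4+2, 4+1+1, 2+2+1+1, 2+1+1+1+1 (32 of its 48 elements, about 67% of primes); (S_3 x S_3) : C_2 (6T13) additionally contains elements of type 6, 4+2, 3+2+1, 3+1+1+1, 2+2+1+1, 2+1+1+1+1 (61 of its 72 elements, about 85% of primes); PGL(2,5) (6T14) additionally contains elements of type 6, 5+1, 4+1+1, 2+2+1+1 (89 of its 120 elements, about 74% of primes); S_6 (6T16) additionally contains elements of type 6, 5+1, 4+2, 4+1+1, 3+2+1, 3+1+1+1, 2+2+1+1, 2+1+1+1+1 (664 of its 720 elements, about 92% of primes). None of the 23 primes tested shows any such pattern (for each of these groups the chance of that is below 10^-4), which rules them out. Hence G = S_3 (6T2), of order 6.

S_3 (order 6)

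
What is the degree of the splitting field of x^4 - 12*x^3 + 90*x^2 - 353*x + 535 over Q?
The degree of the splitting field over Q equals the order of the Galois group, so first determine the group. The polynomial is an irreducible quartic over Q and its discriminant is 880624309, which is not a perfect square, so the Galois group is not contained in A_4. The resolvent cubic y^3 - 90*y^2 + 2096*y - 9049 is irreducible over Q. An irreducible resolvent with non-square discriminant gives S_4. The Galois group S_4 (4T5) has order 24, so the splitting field has degree 24 over Q.

24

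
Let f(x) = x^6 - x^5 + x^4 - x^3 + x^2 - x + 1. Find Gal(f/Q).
The polynomial f is an irreducible sextic over Q, so G = Gal(f/Q) is one of the 16 transitive subgroups 6T1, ..., 6T16 of S_6. The discriminant of f is -16807, which is not a perfect square, so G is not contained in A_6. The transitive groups of degree 6 not contained in A_6 are: C_6 (6T1, order 6), S_3 (6T2, order 6), D_6 (6T3, order 12), C_3 x S_3 (6T5, order 18), A_4 x C_2 (6T6, order 24), S_4 (6T8, order 24), S_3 x S_3 (6T9, order 36), S_4 x C_2 (6T11, order 48), (S_3 x S_3) : C_2 (6T13, order 72), PGL(2,5) (6T14, order 120), S_6 (6T16, order 720). By Dedekind's theorem, for a prime p not dividing disc(f) the degrees of the irreducible factors of f mod p form the cycle type of an element of G. Factoring f modulo the 37 such primes p <= 163 (skipping 7, which divides the discriminant), each new pattern first appears at: mod 2: f = (x^3 + x + 1)(x^3 + x^2 + 1), pattern 3+3; mod 3: f = (x^6 + 2x^5 + x^4 + 2x^3 + x^2 + 2x + 1), pattern 6; mod 13: f = (x^2 + 7x + 1)(x^2 + 8x + 1)(x^2 + 10x + 1), pattern 2+2+2; mod 29: f = (x + 7)(x + 16)(x + 20)(x + 23)(x + 24)(x + 25), pattern 1+1+1+1+1+1. No other pattern occurs in this range, so the set of observed cycle types is {3+3, 6, 2+2+2, 1+1+1+1+1+1}. The candidates containing elements of all these cycle types are C_6 (6T1) of order 6, D_6 (6T3) of order 12, C_3 x S_3 (6T5) of order 18, A_4 x C_2 (6T6) of order 24, S_3 x S_3 (6T9) of order 36, S_4 x C_2 (6T11) of order 48, (S_3 x S_3) : C_2 (6T13) of order 72, PGL(2,5) (6T14) of order 120, S_6 (6T16) of order 720; the others are excluded. The observed types are precisely the cycle types that occur in C_6 (6T1). Each of the other remaining candidates has further cycle types, and by the Chebotarev density theorem the matching factorization patterns would occur for a proportion of primes equal to their share of the group: D_6 (6T3) additionally contains elements of type 2+2+1+1 (3 of its 12 elements, about 25% of primes); C_3 x S_3 (6T5) additionally contains elements of type 3+1+1+1 (4 of its 18 elements, about 22% of primes); A_4 x C_2 (6T6) additionally contains elements of type 2+2+1+1, 2+1+1+1+1 (6 of its 24 elements, about 25% of primes); S_3 x S_3 (6T9) additionally contains elements of type 3+1+1+1, 2+2+1+1 (13 of its 36 elements, about 36% of primes); S_4 x C_2 (6T11) additionally contains elements of type 4+2, 4+1+1, 2+2+1+1, 2+1+1+1+1 (24 of its 48 elements, about 50% of primes); (S_3 x S_3) : C_2 (6T13) additionally contains elements of type 4+2, 3+2+1, 3+1+1+1, 2+2+1+1, 2+1+1+1+1 (49 of its 72 elements, about 68% of primes); PGL(2,5) (6T14) additionally contains elements of type 5+1, 4+1+1, 2+2+1+1 (69 of its 120 elements, about 58% of primes); S_6 (6T16) additionally contains elements of type 5+1, 4+2, 4+1+1, 3+2+1, 3+1+1+1, 2+2+1+1, 2+1+1+1+1 (544 of its 720 elements, about 76% of primes). None of the 37 primes tested shows any such pattern (for each of these groups the chance of that is below 10^-4), which rules them out. Hence G = C_6 (6T1), of order 6.

6T1: C_6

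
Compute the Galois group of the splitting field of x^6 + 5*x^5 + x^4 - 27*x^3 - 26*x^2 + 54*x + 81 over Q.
(C_3 x C_3) : C_4, the transitive group 6T10 of order 36

The polynomial f is an irreducible sextic over Q, so G = Gal(f/Q) is one of the 16 transitive subgroups 6T1, ..., 6T16 of S_6. The discriminant of f is 1064390625 = 32625^2, a perfect square, so G is contained in A_6. The transitive groups of degree 6 contained in A_6 are: A_4 (6T4, order 12), S_4 (6T7, order 24), (C_3 x C_3) : C_4 (6T10, order 36), PSL(2,5) (6T12, order 60), A_6 (6T15, order 360). By Dedekind's theorem, for a prime p not dividing disc(f) the degrees of the irreducible factors of f mod p form the cycle type of an element of G. Factoring f modulo the 19 such primes p <= 79 (skipping 3, 5, 29, which divide the discriminant), each new pattern first appears at: mod 2: f = (x^2 + x + 1)(x^4 + x + 1), pattern 4+2; mod 11: f = (x^3 + 2x^2 + 9x + 9)(x^3 + 3x^2 + 8x + 9), pattern 3+3; mod 19: f = (x + 8)(x + 12)(x^2 + 8x + 13)(x^2 + 15x + 15), pattern 2+2+1+1; mod 61: f = (x + 6)(x + 53)(x + 57)(x^3 + 11x^2 + 46x + 9), pattern 3+1+1+1. No other pattern occurs in this range, so the set of observed cycle types is {4+2, 3+3, 2+2+1+1, 3+1+1+1}. The candidates containing elements of all these cycle types are (C_3 x C_3) : C_4 (6T10) of order 36, A_6 (6T15) of order 360; the others are excluded. The observed types are precisely the cycle types that occur in (C_3 x C_3) : C_4 (6T10) (apart from the identity). Each of the other remaining candidates has further cycle types, and by the Chebotarev density theorem the matching factorization patterns would occur for a proportion of primes equal to their share of the group: A_6 (6T15) additionally contains elements of type 5+1 (144 of its 360 elements, about 40% of primes). None of the 19 primes tested shows any such pattern (for each of these groups the chance of that is below 10^-4), which rules them out. Hence G = (C_3 x C_3) : C_4 (6T10), of order 36.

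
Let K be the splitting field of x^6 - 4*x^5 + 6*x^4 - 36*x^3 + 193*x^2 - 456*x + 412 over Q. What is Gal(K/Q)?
The polynomial f is an irreducible sextic over Q, so G = Gal(f/Q) is one of the 16 transitive subgroups 6T1, ..., 6T16 of S_6. The discriminant of f is -1080641454080000, which is not a perfect square, so G is not contained in A_6. The transitive groups of degree 6 not contained in A_6 are: C_6 (6T1, order 6), S_3 (6T2, order 6), D_6 (6T3, order 12), C_3 x S_3 (6T5, order 18), A_4 x C_2 (6T6, order 24), S_4 (6T8, order 24), S_3 x S_3 (6T9, order 36), S_4 x C_2 (6T11, order 48), (S_3 x S_3) : C_2 (6T13, order 72), PGL(2,5) (6T14, order 120), S_6 (6T16, order 720). By Dedekind's theorem, for a prime p not dividing disc(f) the degrees of the irreducible factors of f mod p form the cycle type of an element of G. Factoring f modulo the 22 such primes p <= 89 (skipping 2, 5, which divide the discriminant), each new pattern first appears at: mod 3: f = (x^3 + 2x + 1)(x^3 + 2x^2 + x + 1), pattern 3+3; mod 7: f = (x^2 + x + 3)(x^2 + 3x + 5)(x^2 + 6x + 6), pattern 2+2+2; mod 13: f = (x + 7)(x + 10)(x^4 + 5x^3 + 7x^2 + 2x + 7), pattern 4+1+1; mod 43: f = (x + 33)(x + 38)(x^2 + 21x + 32)(x^2 + 33x + 41), pattern 2+2+1+1. No other pattern occurs in this range, so the set of observed cycle types is {3+3, 2+2+2, 4+1+1, 2+2+1+1}. The candidates containing elements of all these cycle types are S_4 (6T8) of order 24, S_4 x C_2 (6T11) of order 48, PGL(2,5) (6T14) of order 120, S_6 (6T16) of order 720; the others are excluded. The observed types are precisely the cycle types that occur in S_4 (6T8) (apart from the identity). Each of the other remaining candidates has further cycle types, and by the Chebotarev density theorem the matching factorization patterns would occur for a proportion of primes equal to their share of the group: S_4 x C_2 (6T11) additionally contains elements of type 6, 4+2, 2+1+1+1+1 (17 of its 48 elements, about 35% of primes); PGL(2,5) (6T14) additionally contains elements of type 6, 5+1 (44 of its 120 elements, about 37% of primes); S_6 (6T16) additionally contains elements of type 6, 5+1, 4+2, 3+2+1, 3+1+1+1, 2+1+1+1+1 (529 of its 720 elements, about 73% of primes). None of the 22 primes tested shows any such pattern (for each of these groups the chance of that is below 10^-4), which rules them out. Hence G = S_4 (6T8), of order 24.

S_4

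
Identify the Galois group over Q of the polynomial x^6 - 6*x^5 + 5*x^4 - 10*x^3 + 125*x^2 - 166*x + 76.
(C_3 x C_3) : C_4 (also written G36+)

The polynomial f is an irreducible sextic over Q, so G = Gal(f/Q) is one of the 16 transitive subgroups 6T1, ..., 6T16 of S_6. The discriminant of f is 38875225000000 = 6235000^2, a perfect square, so G is contained in A_6. The transitive groups of degree 6 contained in A_6 are: A_4 (6T4, order 12), S_4 (6T7, order 24), (C_3 x C_3) : C_4 (6T10, order 36), PSL(2,5) (6T12, order 60), A_6 (6T15, order 360). By Dedekind's theorem, for a prime p not dividing disc(f) the degrees of the irreducible factors of f mod p form the cycle type of an element of G. Factoring f modulo the 19 such primes p <= 83 (skipping 2, 5, 29, 43, which divide the discriminant), each new pattern first appears at: mod 3: f = (x^2 + 1)(x^4 + x^2 + 2x + 1), pattern 4+2; mod 11: f = (x^3 + x^2 + 7x + 4)(x^3 + 4x^2 + 5x + 8), pattern 3+3; mod 19: f = (x)(x + 14)(x^2 + 7x + 4)(x^2 + 11x + 14), pattern 2+2+1+1; mod 61: f = (x + 20)(x + 23)(x + 41)(x^3 + 32x^2 + 35x + 18), pattern 3+1+1+1. No other pattern occurs in this range, so the set of observed cycle types is {4+2, 3+3, 2+2+1+1, 3+1+1+1}. The candidates containing elements of all these cycle types are (C_3 x C_3) : C_4 (6T10) of order 36, A_6 (6T15) of order 360; the others are excluded. The observed types are precisely the cycle types that occur in (C_3 x C_3) : C_4 (6T10) (apart from the identity). Each of the other remaining candidates has further cycle types, and by the Chebotarev density theorem the matching factorization patterns would occur for a proportion of primes equal to their share of the group: A_6 (6T15) additionally contains elements of type 5+1 (144 of its 360 elements, about 40% of primes). None of the 19 primes tested shows any such pattern (for each of these groups the chance of that is below 10^-4), which rules them out. Hence G = (C_3 x C_3) : C_4 (6T10), of order 36.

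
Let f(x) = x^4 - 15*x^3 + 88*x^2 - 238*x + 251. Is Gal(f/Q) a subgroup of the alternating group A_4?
No

The polynomial is irreducible of degree 4 over Q. Its discriminant is 229, which is not a perfect square. A Galois group lies in the alternating group exactly when the discriminant is a square in Q, so the Galois group (S_4) is not contained in A_4.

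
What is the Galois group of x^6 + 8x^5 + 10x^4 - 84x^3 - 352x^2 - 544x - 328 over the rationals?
The polynomial f is an irreducible sextic over Q, so G = Gal(f/Q) is one of the 16 transitive subgroups 6T1, ..., 6T16 of S_6. The discriminant of f is 30840979456 = 175616^2, a perfect square, so G is contained in A_6. The transitive groups of degree 6 contained in A_6 are: A_4 (6T4, order 12), S_4 (6T7, order 24), (C_3 x C_3) : C_4 (6T10, order 36), PSL(2,5) (6T12, order 60), A_6 (6T15, order 360). By Dedekind's theorem, for a prime p not dividing disc(f) the degrees of the irreducible factors of f mod p form the cycle type of an element of G. Factoring f modulo the 33 such primes p <= 149 (skipping 2, 7, which divide the discriminant), each new pattern first appears at: mod 3: f = (x^3 + x^2 + x + 2)(x^3 + x^2 + 2x + 1), pattern 3+3; mod 13: f = (x + 10)(x + 11)(x^2 + x + 2)(x^2 + 12x + 3), pattern 2+2+1+1. No other pattern occurs in this range, so the set of observed cycle types is {3+3, 2+2+1+1}. The candidates containing elements of all these cycle types are A_4 (6T4) of order 12, S_4 (6T7) of order 24, (C_3 x C_3) : C_4 (6T10) of order 36, PSL(2,5) (6T12) of order 60, A_6 (6T15) of order 360; the others are excluded. The observed types are precisely the cycle types that occur in A_4 (6T4) (apart from the identity). Each of the other remaining candidates has further cycle types, and by the Chebotarev density theorem the matching factorization patterns would occur for a proportion of primes equal to their share of the group: S_4 (6T7) additionally contains elements of type 4+2 (6 of its 24 elements, about 25% of primes); (C_3 x C_3) : C_4 (6T10) additionally contains elements of type 4+2, 3+1+1+1 (22 of its 36 elements, about 61% of primes); PSL(2,5) (6T12) additionally contains elements of type 5+1 (24 of its 60 elements, about 40% of primes); A_6 (6T15) additionally contains elements of type 5+1, 4+2, 3+1+1+1 (274 of its 360 elements, about 76% of primes). None of the 33 primes tested shows any such pattern (for each of these groups the chance of that is below 10^-4), which rules them out. Hence G = A_4 (6T4), of order 12.

A_4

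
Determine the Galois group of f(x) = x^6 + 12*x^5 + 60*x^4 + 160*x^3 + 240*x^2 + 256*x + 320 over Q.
S_6

The polynomial f is an irreducible sextic over Q, so G = Gal(f/Q) is one of the 16 transitive subgroups 6T1, ..., 6T16 of S_6. The discriminant of f is -1388339588497408, which is not a perfect square, so G is not contained in A_6. The transitive groups of degree 6 not contained in A_6 are: C_6 (6T1, order 6), S_3 (6T2, order 6), D_6 (6T3, order 12), C_3 x S_3 (6T5, order 18), A_4 x C_2 (6T6, order 24), S_4 (6T8, order 24), S_3 x S_3 (6T9, order 36), S_4 x C_2 (6T11, order 48), (S_3 x S_3) : C_2 (6T13, order 72), PGL(2,5) (6T14, order 120), S_6 (6T16, order 720). By Dedekind's theorem, for a prime p not dividing disc(f) the degrees of the irreducible factors of f mod p form the cycle type of an element of G. Factoring f modulo the 3 such primes p <= 7 (skipping 2, which divides the discriminant), each new pattern first appears at: mod 3: f = (x^6 + x^3 + x + 2), pattern 6; mod 5: f = (x)(x + 3)(x^4 + 4x^3 + 3x^2 + x + 2), pattern 4+1+1; mod 7: f = (x + 5)(x^2 + 5x + 5)(x^3 + 2x^2 + 3x + 3), pattern 3+2+1. No other pattern occurs in this range, so the set of observed cycle types is {6, 4+1+1, 3+2+1}. Among the candidates above, the only group containing elements of all these cycle types is S_6 (6T16); every other candidate lacks at least one of them. Hence G = S_6 (6T16), of order 720.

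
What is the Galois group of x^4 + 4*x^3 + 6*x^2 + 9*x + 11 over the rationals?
C_4

The polynomial is an irreducible quartic over Q and its discriminant is 15125, which is not a perfect square, so the Galois group is not contained in A_4. The resolvent cubic y^3 - 6*y^2 - 8*y + 7 has exactly one rational root, so the Galois group is C_4 or D_4. The quartic becomes reducible over Q(sqrt(disc)), so the group is C_4.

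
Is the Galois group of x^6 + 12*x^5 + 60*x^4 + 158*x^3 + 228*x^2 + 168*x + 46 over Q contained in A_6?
The polynomial is irreducible of degree 6 over Q. Its discriminant is 5038848, which is not a perfect square. A Galois group lies in the alternating group exactly when the discriminant is a square in Q, so the Galois group (S_3 x S_3) is not contained in A_6.

No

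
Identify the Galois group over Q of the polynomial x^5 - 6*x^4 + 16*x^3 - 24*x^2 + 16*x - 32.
D_5

The polynomial f is an irreducible quintic over Q, so G = Gal(f/Q) is a transitive subgroup of S_5: one of C_5 (5T1, order 5), D_5 (5T2, order 10), F_20 (5T3, order 20), A_5 (5T4, order 60) or S_5 (5T5, order 120). The discriminant of f is 2316304384 = 48128^2, a perfect square, so G is contained in A_5. The transitive groups of degree 5 contained in A_5 are: C_5 (5T1, order 5), D_5 (5T2, order 10), A_5 (5T4, order 60). By Dedekind's theorem, for a prime p not dividing disc(f) the degrees of the irreducible factors of f mod p form the cycle type of an element of G. Factoring f modulo the 23 such primes p <= 97 (skipping 2, 47, which divide the discriminant), each new pattern first appears at: mod 3: f = (x^5 + x^3 + x + 1), pattern 5; mod 5: f = (x + 1)(x^2 + x + 2)(x^2 + 2x + 4), pattern 2+2+1; mod 83: f = (x + 23)(x + 35)(x + 51)(x + 57)(x + 77), pattern 1+1+1+1+1. No other pattern occurs in this range, so the set of observed cycle types is {5, 2+2+1, 1+1+1+1+1}. The candidates containing elements of all these cycle types are D_5 (5T2) of order 10, A_5 (5T4) of order 60; the others are excluded. The observed types are precisely the cycle types that occur in D_5 (5T2). Each of the other remaining candidates has further cycle types, and by the Chebotarev density theorem the matching factorization patterns would occur for a proportion of primes equal to their share of the group: A_5 (5T4) additionally contains elements of type 3+1+1 (20 of its 60 elements, about 33% of primes). None of the 23 primes tested shows any such pattern (for each of these groups the chance of that is below 10^-4), which rules them out. Hence G = D_5 (5T2), of order 10.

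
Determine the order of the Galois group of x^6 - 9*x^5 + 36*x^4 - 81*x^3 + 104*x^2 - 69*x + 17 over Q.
The degree of the splitting field over Q equals the order of the Galois group, so first determine the group. The polynomial f is an irreducible sextic over Q, so G = Gal(f/Q) is one of the 16 transitive subgroups 6T1, ..., 6T16 of S_6. The discriminant of f is 810448, which is not a perfect square, so G is not contained in A_6. The transitive groups of degree 6 not contained in A_6 are: C_6 (6T1, order 6), S_3 (6T2, order 6), D_6 (6T3, order 12), C_3 x S_3 (6T5, order 18), A_4 x C_2 (6T6, order 24), S_4 (6T8, order 24), S_3 x S_3 (6T9, order 36), S_4 x C_2 (6T11, order 48), (S_3 x S_3) : C_2 (6T13, order 72), PGL(2,5) (6T14, order 120), S_6 (6T16, order 720). By Dedekind's theorem, for a prime p not dividing disc(f) the degrees of the irreducible factors of f mod p form the cycle type of an element of G. Factoring f modulo the 22 such primes p <= 89 (skipping 2, 37, which divide the discriminant), each new pattern first appears at: mod 3: f = (x^3 + x^2 + 2x + 1)(x^3 + 2x^2 + 2x + 2), pattern 3+3; mod 5: f = (x^2 + x + 2)(x^2 + 2x + 4)(x^2 + 3x + 4), pattern 2+2+2; mod 17: f = (x)(x + 14)(x^4 + 11x^3 + x^2 + 7x + 6), pattern 4+1+1; mod 67: f = (x + 3)(x + 61)(x^2 + 64x + 42)(x^2 + 64x + 52), pattern 2+2+1+1. No other pattern occurs in this range, so the set of observed cycle types is {3+3, 2+2+2, 4+1+1, 2+2+1+1}. The candidates containing elements of all these cycle types are S_4 (6T8) of order 24, S_4 x C_2 (6T11) of order 48, PGL(2,5) (6T14) of order 120, S_6 (6T16) of order 720; the others are excluded. The observed types are precisely the cycle types that occur in S_4 (6T8) (apart from the identity). Each of the other remaining candidates has further cycle types, and by the Chebotarev density theorem the matching factorization patterns would occur for a proportion of primes equal to their share of the group: S_4 x C_2 (6T11) additionally contains elements of type 6, 4+2, 2+1+1+1+1 (17 of its 48 elements, about 35% of primes); PGL(2,5) (6T14) additionally contains elements of type 6, 5+1 (44 of its 120 elements, about 37% of primes); S_6 (6T16) additionally contains elements of type 6, 5+1, 4+2, 3+2+1, 3+1+1+1, 2+1+1+1+1 (529 of its 720 elements, about 73% of primes). None of the 22 primes tested shows any such pattern (for each of these groups the chance of that is below 10^-4), which rules them out. Hence G = S_4 (6T8), of order 24. The Galois group S_4 (6T8) has order 24, so the splitting field has degree 24 over Q.

24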